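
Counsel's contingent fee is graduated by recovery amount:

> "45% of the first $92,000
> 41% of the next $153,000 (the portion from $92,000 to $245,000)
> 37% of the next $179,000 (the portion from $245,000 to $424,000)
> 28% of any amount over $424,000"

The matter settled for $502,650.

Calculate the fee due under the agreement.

First $92,000 at 45% = $41,400.00
Next $153,000 at 41% = $62,730.00
Next $179,000 at 37% = $66,230.00
Remaining $78,650 at 28% = $22,022.00
Fee: $41,400.00 + $62,730.00 + $66,230.00 + $22,022.00 = $192,382.00

$192,382.00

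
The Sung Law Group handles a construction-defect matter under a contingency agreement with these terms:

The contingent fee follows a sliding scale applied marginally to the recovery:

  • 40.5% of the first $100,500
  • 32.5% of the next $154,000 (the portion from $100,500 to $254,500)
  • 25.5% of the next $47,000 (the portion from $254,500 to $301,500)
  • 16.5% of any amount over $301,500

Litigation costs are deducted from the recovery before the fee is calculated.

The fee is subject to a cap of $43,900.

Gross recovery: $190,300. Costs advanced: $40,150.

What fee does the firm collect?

$43,900.00

Fee base (net of costs): $190,300 − $40,150 = $150,150
First $100,500 at 40.5% = $40,702.50
Remaining $49,650 at 32.5% = $16,136.25
Fee: $40,702.50 + $16,136.25 = $56,838.75
$56,838.75 exceeds the $43,900 cap, so the fee is capped at $43,900.00.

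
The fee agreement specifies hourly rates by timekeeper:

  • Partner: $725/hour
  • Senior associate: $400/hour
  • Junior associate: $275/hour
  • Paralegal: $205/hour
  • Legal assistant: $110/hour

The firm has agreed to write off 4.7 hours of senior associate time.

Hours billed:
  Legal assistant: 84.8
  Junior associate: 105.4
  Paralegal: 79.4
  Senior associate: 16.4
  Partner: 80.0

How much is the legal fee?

$117,270.00

Partner: 80.0 × $725 = $58,000.00
Senior associate: 16.4 × $400 = $6,560.00
Junior associate: 105.4 × $275 = $28,985.00
Paralegal: 79.4 × $205 = $16,277.00
Legal assistant: 84.8 × $110 = $9,328.00
Subtotal: $119,150.00
Write-off: 4.7 × $400 = $1,880.00
Total: $119,150.00 − $1,880.00 = $117,270.00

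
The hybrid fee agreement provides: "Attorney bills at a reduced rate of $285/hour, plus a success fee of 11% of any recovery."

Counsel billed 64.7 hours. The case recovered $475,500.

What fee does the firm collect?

$70,744.50

Hourly: 64.7 × $285 = $18,439.50
Success fee: 11% of $475,500 = $52,305.00
Total: $18,439.50 + $52,305.00 = $70,744.50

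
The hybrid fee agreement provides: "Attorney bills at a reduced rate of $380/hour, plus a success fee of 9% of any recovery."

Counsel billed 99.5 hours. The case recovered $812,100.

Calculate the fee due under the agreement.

Hourly: 99.5 × $380 = $37,810.00
Success fee: 9% of $812,100 = $73,089.00
Total: $37,810.00 + $73,089.00 = $110,899.00

$110,899.00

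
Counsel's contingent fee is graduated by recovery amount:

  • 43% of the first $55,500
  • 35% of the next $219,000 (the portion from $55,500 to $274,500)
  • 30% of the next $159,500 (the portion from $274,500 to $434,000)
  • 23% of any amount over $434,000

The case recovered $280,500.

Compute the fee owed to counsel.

$102,315.00

First $55,500 at 43% = $23,865.00
Next $219,000 at 35% = $76,650.00
Remaining $6,000 at 30% = $1,800.00
Fee: $23,865.00 + $76,650.00 + $1,800.00 = $102,315.00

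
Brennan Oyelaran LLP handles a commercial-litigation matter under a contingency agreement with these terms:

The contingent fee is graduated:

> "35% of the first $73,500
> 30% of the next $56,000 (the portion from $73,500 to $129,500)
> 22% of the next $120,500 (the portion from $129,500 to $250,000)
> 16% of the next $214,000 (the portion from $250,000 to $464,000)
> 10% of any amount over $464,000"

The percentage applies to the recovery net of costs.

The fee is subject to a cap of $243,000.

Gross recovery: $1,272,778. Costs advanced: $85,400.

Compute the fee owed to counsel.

$175,612.80

Fee base (net of costs): $1,272,778 − $85,400 = $1,187,378
First $73,500 at 35% = $25,725.00
Next $56,000 at 30% = $16,800.00
Next $120,500 at 22% = $26,510.00
Next $214,000 at 16% = $34,240.00
Remaining $723,378 at 10% = $72,337.80
Fee: $25,725.00 + $16,800.00 + $26,510.00 + $34,240.00 + $72,337.80 = $175,612.80
$175,612.80 is under the $243,000 cap.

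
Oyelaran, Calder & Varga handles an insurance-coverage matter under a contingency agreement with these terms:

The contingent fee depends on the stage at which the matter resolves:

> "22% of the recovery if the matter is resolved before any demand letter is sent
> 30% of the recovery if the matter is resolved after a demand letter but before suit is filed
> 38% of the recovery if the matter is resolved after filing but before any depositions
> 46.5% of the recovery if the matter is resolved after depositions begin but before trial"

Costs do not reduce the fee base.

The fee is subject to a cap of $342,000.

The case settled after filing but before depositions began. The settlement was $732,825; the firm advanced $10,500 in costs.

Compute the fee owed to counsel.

$278,473.50

Fee base is the gross recovery, $732,825; costs are reimbursed separately.
The matter settled after filing but before depositions began, so the 38% rate applies.
$732,825 × 38% = $278,473.50
$278,473.50 is under the $342,000 cap.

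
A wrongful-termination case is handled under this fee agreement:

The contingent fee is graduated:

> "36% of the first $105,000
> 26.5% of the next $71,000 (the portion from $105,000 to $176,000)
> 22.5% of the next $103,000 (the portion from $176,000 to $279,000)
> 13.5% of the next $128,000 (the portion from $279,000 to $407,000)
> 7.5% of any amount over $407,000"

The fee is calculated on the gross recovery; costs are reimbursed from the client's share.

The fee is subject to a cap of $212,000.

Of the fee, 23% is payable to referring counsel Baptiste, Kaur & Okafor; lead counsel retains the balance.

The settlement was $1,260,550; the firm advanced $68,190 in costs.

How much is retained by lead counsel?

Fee base is the gross recovery, $1,260,550; costs are reimbursed separately.
First $105,000 at 36% = $37,800.00
Next $71,000 at 26.5% = $18,815.00
Next $103,000 at 22.5% = $23,175.00
Next $128,000 at 13.5% = $17,280.00
Remaining $853,550 at 7.5% = $64,016.25
Fee: $37,800.00 + $18,815.00 + $23,175.00 + $17,280.00 + $64,016.25 = $161,086.25
$161,086.25 is under the $212,000 cap.
Referral share: 23% of $161,086.25 = $37,049.84; lead counsel retains $161,086.25 − $37,049.84 = $124,036.41.

$124,036.41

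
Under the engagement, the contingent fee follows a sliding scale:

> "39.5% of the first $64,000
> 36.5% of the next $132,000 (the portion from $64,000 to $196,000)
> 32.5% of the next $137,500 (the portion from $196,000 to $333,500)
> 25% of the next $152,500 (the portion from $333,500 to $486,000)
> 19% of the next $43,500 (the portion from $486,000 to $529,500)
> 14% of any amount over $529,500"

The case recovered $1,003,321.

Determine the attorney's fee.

$230,872.44

First $64,000 at 39.5% = $25,280.00
Next $132,000 at 36.5% = $48,180.00
Next $137,500 at 32.5% = $44,687.50
Next $152,500 at 25% = $38,125.00
Next $43,500 at 19% = $8,265.00
Remaining $473,821 at 14% = $66,334.94
Fee: $25,280.00 + $48,180.00 + $44,687.50 + $38,125.00 + $8,265.00 + $66,334.94 = $230,872.44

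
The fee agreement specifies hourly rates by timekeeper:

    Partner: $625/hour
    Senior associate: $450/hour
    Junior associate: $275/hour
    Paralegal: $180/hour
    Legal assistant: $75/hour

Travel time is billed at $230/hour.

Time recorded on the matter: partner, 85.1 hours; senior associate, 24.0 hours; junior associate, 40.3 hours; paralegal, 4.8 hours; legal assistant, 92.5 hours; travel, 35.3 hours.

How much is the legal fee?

$90,990.50

Partner: 85.1 × $625 = $53,187.50
Senior associate: 24.0 × $450 = $10,800.00
Junior associate: 40.3 × $275 = $11,082.50
Paralegal: 4.8 × $180 = $864.00
Legal assistant: 92.5 × $75 = $6,937.50
Subtotal: $53,187.50 + $10,800.00 + $11,082.50 + $864.00 + $6,937.50 = $82,871.50
Travel: 35.3 × $230 = $8,119.00
Total: $82,871.50 + $8,119.00 = $90,990.50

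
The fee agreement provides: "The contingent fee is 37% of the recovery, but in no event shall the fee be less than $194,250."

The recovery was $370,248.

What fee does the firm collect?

$194,250.00

37% of $370,248 = $136,991.76
That is below the $194,250 minimum, so the minimum applies.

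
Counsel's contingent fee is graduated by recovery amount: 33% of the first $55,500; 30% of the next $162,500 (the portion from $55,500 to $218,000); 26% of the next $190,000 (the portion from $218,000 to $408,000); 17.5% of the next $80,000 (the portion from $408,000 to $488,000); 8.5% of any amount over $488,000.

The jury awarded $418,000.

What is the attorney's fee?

$118,215.00

First $55,500 at 33% = $18,315.00
Next $162,500 at 30% = $48,750.00
Next $190,000 at 26% = $49,400.00
Remaining $10,000 at 17.5% = $1,750.00
Fee: $18,315.00 + $48,750.00 + $49,400.00 + $1,750.00 = $118,215.00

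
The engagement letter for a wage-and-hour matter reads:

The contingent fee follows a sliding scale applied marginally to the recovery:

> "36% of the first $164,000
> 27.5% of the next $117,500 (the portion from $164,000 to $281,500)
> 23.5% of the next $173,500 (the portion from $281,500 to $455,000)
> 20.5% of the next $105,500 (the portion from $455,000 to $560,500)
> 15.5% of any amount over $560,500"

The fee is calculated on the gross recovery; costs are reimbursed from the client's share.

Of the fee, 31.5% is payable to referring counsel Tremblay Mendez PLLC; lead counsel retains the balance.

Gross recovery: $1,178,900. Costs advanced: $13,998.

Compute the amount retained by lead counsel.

Fee base is the gross recovery, $1,178,900; costs are reimbursed separately.
First $164,000 at 36% = $59,040.00
Next $117,500 at 27.5% = $32,312.50
Next $173,500 at 23.5% = $40,772.50
Next $105,500 at 20.5% = $21,627.50
Remaining $618,400 at 15.5% = $95,852.00
Fee: $59,040.00 + $32,312.50 + $40,772.50 + $21,627.50 + $95,852.00 = $249,604.50
Referral share: 31.5% of $249,604.50 = $78,625.42; lead counsel retains $249,604.50 − $78,625.42 = $170,979.08.

$170,979.08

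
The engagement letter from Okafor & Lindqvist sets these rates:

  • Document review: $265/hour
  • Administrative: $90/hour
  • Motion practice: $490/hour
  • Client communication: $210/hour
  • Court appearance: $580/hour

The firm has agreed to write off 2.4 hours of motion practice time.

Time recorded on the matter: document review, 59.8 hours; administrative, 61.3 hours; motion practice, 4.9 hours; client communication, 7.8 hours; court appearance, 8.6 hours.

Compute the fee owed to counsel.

$29,215.00

Document review: 59.8 × $265 = $15,847.00
Administrative: 61.3 × $90 = $5,517.00
Motion practice: 4.9 × $490 = $2,401.00
Client communication: 7.8 × $210 = $1,638.00
Court appearance: 8.6 × $580 = $4,988.00
Subtotal: $30,391.00
Write-off: 2.4 × $490 = $1,176.00
Total: $30,391.00 − $1,176.00 = $29,215.00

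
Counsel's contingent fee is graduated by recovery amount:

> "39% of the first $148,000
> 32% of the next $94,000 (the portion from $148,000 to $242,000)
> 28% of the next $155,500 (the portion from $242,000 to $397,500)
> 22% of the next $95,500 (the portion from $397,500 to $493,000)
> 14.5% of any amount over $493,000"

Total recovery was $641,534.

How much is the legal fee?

$173,887.43

First $148,000 at 39% = $57,720.00
Next $94,000 at 32% = $30,080.00
Next $155,500 at 28% = $43,540.00
Next $95,500 at 22% = $21,010.00
Remaining $148,534 at 14.5% = $21,537.43
Fee: $57,720.00 + $30,080.00 + $43,540.00 + $21,010.00 + $21,537.43 = $173,887.43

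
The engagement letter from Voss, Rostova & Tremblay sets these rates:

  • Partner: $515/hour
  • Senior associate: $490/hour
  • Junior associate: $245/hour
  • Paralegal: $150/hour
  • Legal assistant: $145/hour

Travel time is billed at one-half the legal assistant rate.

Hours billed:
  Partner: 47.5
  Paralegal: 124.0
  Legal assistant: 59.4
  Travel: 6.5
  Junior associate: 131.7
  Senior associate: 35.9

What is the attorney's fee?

Partner: 47.5 × $515 = $24,462.50
Senior associate: 35.9 × $490 = $17,591.00
Junior associate: 131.7 × $245 = $32,266.50
Paralegal: 124.0 × $150 = $18,600.00
Legal assistant: 59.4 × $145 = $8,613.00
Subtotal: $24,462.50 + $17,591.00 + $32,266.50 + $18,600.00 + $8,613.00 = $101,533.00
Travel: 6.5 × ($145 ÷ 2) = 6.5 × $72.50 = $471.25
Total: $101,533.00 + $471.25 = $102,004.25

$102,004.25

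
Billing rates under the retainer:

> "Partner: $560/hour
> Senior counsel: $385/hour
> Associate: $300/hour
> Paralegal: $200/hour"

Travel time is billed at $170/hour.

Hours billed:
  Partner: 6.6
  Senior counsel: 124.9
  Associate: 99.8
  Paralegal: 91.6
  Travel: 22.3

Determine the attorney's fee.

Partner: 6.6 × $560 = $3,696.00
Senior counsel: 124.9 × $385 = $48,086.50
Associate: 99.8 × $300 = $29,940.00
Paralegal: 91.6 × $200 = $18,320.00
Subtotal: $3,696.00 + $48,086.50 + $29,940.00 + $18,320.00 = $100,042.50
Travel: 22.3 × $170 = $3,791.00
Total: $100,042.50 + $3,791.00 = $103,833.50

$103,833.50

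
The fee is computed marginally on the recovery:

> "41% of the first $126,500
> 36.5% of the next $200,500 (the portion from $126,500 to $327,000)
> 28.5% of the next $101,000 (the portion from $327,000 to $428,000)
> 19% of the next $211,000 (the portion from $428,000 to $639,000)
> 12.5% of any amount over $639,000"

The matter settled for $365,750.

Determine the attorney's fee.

$136,091.25

First $126,500 at 41% = $51,865.00
Next $200,500 at 36.5% = $73,182.50
Remaining $38,750 at 28.5% = $11,043.75
Fee: $51,865.00 + $73,182.50 + $11,043.75 = $136,091.25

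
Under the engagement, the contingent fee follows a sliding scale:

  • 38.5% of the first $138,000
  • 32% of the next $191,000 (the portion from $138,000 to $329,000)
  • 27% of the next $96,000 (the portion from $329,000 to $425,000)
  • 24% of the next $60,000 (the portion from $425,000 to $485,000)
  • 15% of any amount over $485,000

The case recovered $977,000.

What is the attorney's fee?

$228,370.00

First $138,000 at 38.5% = $53,130.00
Next $191,000 at 32% = $61,120.00
Next $96,000 at 27% = $25,920.00
Next $60,000 at 24% = $14,400.00
Remaining $492,000 at 15% = $73,800.00
Fee: $53,130.00 + $61,120.00 + $25,920.00 + $14,400.00 + $73,800.00 = $228,370.00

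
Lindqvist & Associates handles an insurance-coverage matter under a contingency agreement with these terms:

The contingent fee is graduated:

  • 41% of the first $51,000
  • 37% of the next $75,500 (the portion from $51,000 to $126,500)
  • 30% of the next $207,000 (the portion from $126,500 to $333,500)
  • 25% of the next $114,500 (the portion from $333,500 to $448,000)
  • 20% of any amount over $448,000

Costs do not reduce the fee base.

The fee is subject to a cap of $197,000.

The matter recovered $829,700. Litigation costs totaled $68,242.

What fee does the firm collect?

Fee base is the gross recovery, $829,700; costs are reimbursed separately.
First $51,000 at 41% = $20,910.00
Next $75,500 at 37% = $27,935.00
Next $207,000 at 30% = $62,100.00
Next $114,500 at 25% = $28,625.00
Remaining $381,700 at 20% = $76,340.00
Fee: $20,910.00 + $27,935.00 + $62,100.00 + $28,625.00 + $76,340.00 = $215,910.00
$215,910.00 exceeds the $197,000 cap, so the fee is capped at $197,000.00.

$197,000.00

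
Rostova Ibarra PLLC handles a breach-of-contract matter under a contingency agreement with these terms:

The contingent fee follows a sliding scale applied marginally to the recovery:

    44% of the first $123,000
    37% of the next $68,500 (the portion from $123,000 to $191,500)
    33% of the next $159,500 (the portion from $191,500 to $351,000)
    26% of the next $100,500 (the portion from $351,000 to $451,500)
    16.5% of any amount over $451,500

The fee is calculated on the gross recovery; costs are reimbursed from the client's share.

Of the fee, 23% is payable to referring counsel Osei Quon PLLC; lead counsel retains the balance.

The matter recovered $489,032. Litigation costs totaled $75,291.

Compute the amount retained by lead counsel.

Fee base is the gross recovery, $489,032; costs are reimbursed separately.
First $123,000 at 44% = $54,120.00
Next $68,500 at 37% = $25,345.00
Next $159,500 at 33% = $52,635.00
Next $100,500 at 26% = $26,130.00
Remaining $37,532 at 16.5% = $6,192.78
Fee: $54,120.00 + $25,345.00 + $52,635.00 + $26,130.00 + $6,192.78 = $164,422.78
Referral share: 23% of $164,422.78 = $37,817.24; lead counsel retains $164,422.78 − $37,817.24 = $126,605.54.

$126,605.54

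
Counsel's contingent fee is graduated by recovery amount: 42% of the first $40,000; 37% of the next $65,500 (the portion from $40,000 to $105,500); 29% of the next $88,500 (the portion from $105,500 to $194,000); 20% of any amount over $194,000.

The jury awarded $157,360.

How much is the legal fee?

First $40,000 at 42% = $16,800.00
Next $65,500 at 37% = $24,235.00
Remaining $51,860 at 29% = $15,039.40
Fee: $16,800.00 + $24,235.00 + $15,039.40 = $56,074.40

$56,074.40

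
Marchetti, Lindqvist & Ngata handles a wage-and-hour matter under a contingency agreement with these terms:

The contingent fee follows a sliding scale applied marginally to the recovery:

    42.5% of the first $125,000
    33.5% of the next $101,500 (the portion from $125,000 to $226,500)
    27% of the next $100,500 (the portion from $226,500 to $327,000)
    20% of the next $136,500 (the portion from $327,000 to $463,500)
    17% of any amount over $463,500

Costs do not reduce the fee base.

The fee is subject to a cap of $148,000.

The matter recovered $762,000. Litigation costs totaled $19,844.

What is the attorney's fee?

Fee base is the gross recovery, $762,000; costs are reimbursed separately.
First $125,000 at 42.5% = $53,125.00
Next $101,500 at 33.5% = $34,002.50
Next $100,500 at 27% = $27,135.00
Next $136,500 at 20% = $27,300.00
Remaining $298,500 at 17% = $50,745.00
Fee: $53,125.00 + $34,002.50 + $27,135.00 + $27,300.00 + $50,745.00 = $192,307.50
$192,307.50 exceeds the $148,000 cap, so the fee is capped at $148,000.00.

$148,000.00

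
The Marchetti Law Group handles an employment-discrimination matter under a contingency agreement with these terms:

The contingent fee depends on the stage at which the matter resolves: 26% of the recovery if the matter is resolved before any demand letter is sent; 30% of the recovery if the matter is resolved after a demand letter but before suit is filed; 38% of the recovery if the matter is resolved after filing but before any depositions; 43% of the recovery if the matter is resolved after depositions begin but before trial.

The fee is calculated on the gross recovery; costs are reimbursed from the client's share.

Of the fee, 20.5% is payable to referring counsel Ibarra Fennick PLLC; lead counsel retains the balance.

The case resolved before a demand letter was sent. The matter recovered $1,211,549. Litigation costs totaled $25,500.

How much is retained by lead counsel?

Fee base is the gross recovery, $1,211,549; costs are reimbursed separately.
The matter resolved before a demand letter was sent, so the 26% rate applies.
$1,211,549 × 26% = $315,002.74
Referral share: 20.5% of $315,002.74 = $64,575.56; lead counsel retains $315,002.74 − $64,575.56 = $250,427.18.

$250,427.18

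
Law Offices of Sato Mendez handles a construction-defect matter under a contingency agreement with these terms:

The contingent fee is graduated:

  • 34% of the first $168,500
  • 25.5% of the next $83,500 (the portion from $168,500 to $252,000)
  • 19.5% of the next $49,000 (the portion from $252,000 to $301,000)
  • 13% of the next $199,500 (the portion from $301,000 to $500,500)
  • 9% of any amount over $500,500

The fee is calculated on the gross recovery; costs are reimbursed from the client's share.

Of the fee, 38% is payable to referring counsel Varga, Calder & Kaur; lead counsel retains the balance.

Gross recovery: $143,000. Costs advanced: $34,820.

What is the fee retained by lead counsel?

$30,144.40

Fee base is the gross recovery, $143,000; costs are reimbursed separately.
First $143,000 at 34% = $48,620.00
Referral share: 38% of $48,620.00 = $18,475.60; lead counsel retains $48,620.00 − $18,475.60 = $30,144.40.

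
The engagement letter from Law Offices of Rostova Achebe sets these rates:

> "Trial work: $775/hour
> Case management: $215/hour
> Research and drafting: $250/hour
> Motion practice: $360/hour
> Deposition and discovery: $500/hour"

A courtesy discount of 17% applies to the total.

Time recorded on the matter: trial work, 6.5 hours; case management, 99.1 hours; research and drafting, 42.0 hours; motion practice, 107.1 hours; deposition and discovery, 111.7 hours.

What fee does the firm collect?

Trial work: 6.5 × $775 = $5,037.50
Case management: 99.1 × $215 = $21,306.50
Research and drafting: 42.0 × $250 = $10,500.00
Motion practice: 107.1 × $360 = $38,556.00
Deposition and discovery: 111.7 × $500 = $55,850.00
Subtotal: $131,250.00
Less 17% discount: −$22,312.50
Total: $131,250.00 − $22,312.50 = $108,937.50

$108,937.50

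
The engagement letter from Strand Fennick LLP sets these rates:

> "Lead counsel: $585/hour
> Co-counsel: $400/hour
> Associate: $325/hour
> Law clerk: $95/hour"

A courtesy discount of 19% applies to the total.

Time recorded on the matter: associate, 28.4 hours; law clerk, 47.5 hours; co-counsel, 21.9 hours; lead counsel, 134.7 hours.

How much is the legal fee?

$82,054.62

Lead counsel: 134.7 × $585 = $78,799.50
Co-counsel: 21.9 × $400 = $8,760.00
Associate: 28.4 × $325 = $9,230.00
Law clerk: 47.5 × $95 = $4,512.50
Subtotal: $101,302.00
Less 19% discount: −$19,247.38
Total: $101,302.00 − $19,247.38 = $82,054.62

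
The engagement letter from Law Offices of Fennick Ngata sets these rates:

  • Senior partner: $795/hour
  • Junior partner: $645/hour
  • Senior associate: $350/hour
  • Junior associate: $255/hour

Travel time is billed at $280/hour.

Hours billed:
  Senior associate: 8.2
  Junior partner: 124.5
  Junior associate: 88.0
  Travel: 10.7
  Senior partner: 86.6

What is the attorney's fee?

$177,455.50

Senior partner: 86.6 × $795 = $68,847.00
Junior partner: 124.5 × $645 = $80,302.50
Senior associate: 8.2 × $350 = $2,870.00
Junior associate: 88.0 × $255 = $22,440.00
Subtotal: $68,847.00 + $80,302.50 + $2,870.00 + $22,440.00 = $174,459.50
Travel: 10.7 × $280 = $2,996.00
Total: $174,459.50 + $2,996.00 = $177,455.50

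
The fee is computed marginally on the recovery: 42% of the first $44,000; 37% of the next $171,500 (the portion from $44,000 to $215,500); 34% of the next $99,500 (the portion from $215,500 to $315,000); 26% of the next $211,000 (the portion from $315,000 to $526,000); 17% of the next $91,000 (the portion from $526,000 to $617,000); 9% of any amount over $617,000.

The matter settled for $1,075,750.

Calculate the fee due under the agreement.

First $44,000 at 42% = $18,480.00
Next $171,500 at 37% = $63,455.00
Next $99,500 at 34% = $33,830.00
Next $211,000 at 26% = $54,860.00
Next $91,000 at 17% = $15,470.00
Remaining $458,750 at 9% = $41,287.50
Fee: $18,480.00 + $63,455.00 + $33,830.00 + $54,860.00 + $15,470.00 + $41,287.50 = $227,382.50

$227,382.50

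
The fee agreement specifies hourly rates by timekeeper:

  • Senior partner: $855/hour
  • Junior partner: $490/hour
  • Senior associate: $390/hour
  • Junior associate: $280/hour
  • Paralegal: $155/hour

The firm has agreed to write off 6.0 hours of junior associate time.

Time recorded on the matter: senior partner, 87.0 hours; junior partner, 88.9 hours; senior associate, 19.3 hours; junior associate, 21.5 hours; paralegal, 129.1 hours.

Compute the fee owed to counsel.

Senior partner: 87.0 × $855 = $74,385.00
Junior partner: 88.9 × $490 = $43,561.00
Senior associate: 19.3 × $390 = $7,527.00
Junior associate: 21.5 × $280 = $6,020.00
Paralegal: 129.1 × $155 = $20,010.50
Subtotal: $151,503.50
Write-off: 6.0 × $280 = $1,680.00
Total: $151,503.50 − $1,680.00 = $149,823.50

$149,823.50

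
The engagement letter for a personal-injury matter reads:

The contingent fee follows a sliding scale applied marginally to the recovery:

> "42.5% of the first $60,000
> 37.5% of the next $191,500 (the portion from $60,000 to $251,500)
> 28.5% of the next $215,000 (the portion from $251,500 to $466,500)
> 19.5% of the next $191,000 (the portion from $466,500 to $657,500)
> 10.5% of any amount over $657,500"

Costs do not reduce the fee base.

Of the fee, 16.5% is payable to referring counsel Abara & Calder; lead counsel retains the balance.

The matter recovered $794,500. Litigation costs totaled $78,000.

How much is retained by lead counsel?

$175,531.61

Fee base is the gross recovery, $794,500; costs are reimbursed separately.
First $60,000 at 42.5% = $25,500.00
Next $191,500 at 37.5% = $71,812.50
Next $215,000 at 28.5% = $61,275.00
Next $191,000 at 19.5% = $37,245.00
Remaining $137,000 at 10.5% = $14,385.00
Fee: $25,500.00 + $71,812.50 + $61,275.00 + $37,245.00 + $14,385.00 = $210,217.50
Referral share: 16.5% of $210,217.50 = $34,685.89; lead counsel retains $210,217.50 − $34,685.89 = $175,531.61.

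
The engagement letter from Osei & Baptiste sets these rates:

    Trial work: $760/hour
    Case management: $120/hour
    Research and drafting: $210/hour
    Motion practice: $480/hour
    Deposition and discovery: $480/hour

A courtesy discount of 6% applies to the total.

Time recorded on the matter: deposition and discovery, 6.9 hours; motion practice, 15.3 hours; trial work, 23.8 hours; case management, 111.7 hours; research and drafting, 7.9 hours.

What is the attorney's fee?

$41,178.58

Trial work: 23.8 × $760 = $18,088.00
Case management: 111.7 × $120 = $13,404.00
Research and drafting: 7.9 × $210 = $1,659.00
Motion practice: 15.3 × $480 = $7,344.00
Deposition and discovery: 6.9 × $480 = $3,312.00
Subtotal: $43,807.00
Less 6% discount: −$2,628.42
Total: $43,807.00 − $2,628.42 = $41,178.58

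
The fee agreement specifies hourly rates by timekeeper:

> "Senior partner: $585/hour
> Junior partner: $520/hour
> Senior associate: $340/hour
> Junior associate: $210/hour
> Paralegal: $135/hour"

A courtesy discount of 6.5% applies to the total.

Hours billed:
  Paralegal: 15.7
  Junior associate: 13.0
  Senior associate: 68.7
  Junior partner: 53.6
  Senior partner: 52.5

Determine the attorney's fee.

$81,150.52

Senior partner: 52.5 × $585 = $30,712.50
Junior partner: 53.6 × $520 = $27,872.00
Senior associate: 68.7 × $340 = $23,358.00
Junior associate: 13.0 × $210 = $2,730.00
Paralegal: 15.7 × $135 = $2,119.50
Subtotal: $86,792.00
Less 6.5% discount: −$5,641.48
Total: $86,792.00 − $5,641.48 = $81,150.52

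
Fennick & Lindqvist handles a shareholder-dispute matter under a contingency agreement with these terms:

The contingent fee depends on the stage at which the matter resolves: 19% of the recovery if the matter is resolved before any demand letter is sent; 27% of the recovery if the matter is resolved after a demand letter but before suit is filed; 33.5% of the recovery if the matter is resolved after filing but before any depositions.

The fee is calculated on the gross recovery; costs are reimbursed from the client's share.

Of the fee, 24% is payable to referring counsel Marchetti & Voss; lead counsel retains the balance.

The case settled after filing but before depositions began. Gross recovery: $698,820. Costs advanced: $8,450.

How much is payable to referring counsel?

Fee base is the gross recovery, $698,820; costs are reimbursed separately.
The matter settled after filing but before depositions began, so the 33.5% rate applies.
$698,820 × 33.5% = $234,104.70
Referral share: 24% of $234,104.70 = $56,185.13; lead counsel retains $234,104.70 − $56,185.13 = $177,919.57.

$56,185.13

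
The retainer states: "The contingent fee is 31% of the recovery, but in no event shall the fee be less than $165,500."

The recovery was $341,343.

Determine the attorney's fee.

31% of $341,343 = $105,816.33
That is below the $165,500 minimum, so the minimum applies.

$165,500.00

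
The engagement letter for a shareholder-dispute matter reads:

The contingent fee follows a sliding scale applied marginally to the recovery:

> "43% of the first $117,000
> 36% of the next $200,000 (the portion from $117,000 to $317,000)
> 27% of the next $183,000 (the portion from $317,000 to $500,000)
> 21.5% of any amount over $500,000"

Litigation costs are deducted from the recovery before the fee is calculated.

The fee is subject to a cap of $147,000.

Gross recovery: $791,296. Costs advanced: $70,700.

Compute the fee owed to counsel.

Fee base (net of costs): $791,296 − $70,700 = $720,596
First $117,000 at 43% = $50,310.00
Next $200,000 at 36% = $72,000.00
Next $183,000 at 27% = $49,410.00
Remaining $220,596 at 21.5% = $47,428.14
Fee: $50,310.00 + $72,000.00 + $49,410.00 + $47,428.14 = $219,148.14
$219,148.14 exceeds the $147,000 cap, so the fee is capped at $147,000.00.

$147,000.00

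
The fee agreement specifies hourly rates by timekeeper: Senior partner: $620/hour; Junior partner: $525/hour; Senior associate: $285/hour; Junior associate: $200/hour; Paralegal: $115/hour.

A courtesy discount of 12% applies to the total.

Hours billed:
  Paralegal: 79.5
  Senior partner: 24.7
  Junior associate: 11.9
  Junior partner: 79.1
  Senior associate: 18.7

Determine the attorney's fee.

$64,850.28

Senior partner: 24.7 × $620 = $15,314.00
Junior partner: 79.1 × $525 = $41,527.50
Senior associate: 18.7 × $285 = $5,329.50
Junior associate: 11.9 × $200 = $2,380.00
Paralegal: 79.5 × $115 = $9,142.50
Subtotal: $73,693.50
Less 12% discount: −$8,843.22
Total: $73,693.50 − $8,843.22 = $64,850.28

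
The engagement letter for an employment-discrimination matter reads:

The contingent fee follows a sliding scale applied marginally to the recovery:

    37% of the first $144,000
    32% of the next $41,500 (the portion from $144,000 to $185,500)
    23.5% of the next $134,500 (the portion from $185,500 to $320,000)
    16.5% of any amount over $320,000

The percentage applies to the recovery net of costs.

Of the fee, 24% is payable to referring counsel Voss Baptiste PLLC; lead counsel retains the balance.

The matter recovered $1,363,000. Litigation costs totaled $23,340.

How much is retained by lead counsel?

Fee base (net of costs): $1,363,000 − $23,340 = $1,339,660
First $144,000 at 37% = $53,280.00
Next $41,500 at 32% = $13,280.00
Next $134,500 at 23.5% = $31,607.50
Remaining $1,019,660 at 16.5% = $168,243.90
Fee: $53,280.00 + $13,280.00 + $31,607.50 + $168,243.90 = $266,411.40
Referral share: 24% of $266,411.40 = $63,938.74; lead counsel retains $266,411.40 − $63,938.74 = $202,472.66.

$202,472.66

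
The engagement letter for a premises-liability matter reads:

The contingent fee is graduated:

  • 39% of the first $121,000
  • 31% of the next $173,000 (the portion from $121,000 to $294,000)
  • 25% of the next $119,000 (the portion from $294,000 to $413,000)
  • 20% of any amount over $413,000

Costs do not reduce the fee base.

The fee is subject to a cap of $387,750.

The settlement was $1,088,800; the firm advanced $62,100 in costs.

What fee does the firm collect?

Fee base is the gross recovery, $1,088,800; costs are reimbursed separately.
First $121,000 at 39% = $47,190.00
Next $173,000 at 31% = $53,630.00
Next $119,000 at 25% = $29,750.00
Remaining $675,800 at 20% = $135,160.00
Fee: $47,190.00 + $53,630.00 + $29,750.00 + $135,160.00 = $265,730.00
$265,730.00 is under the $387,750 cap.

$265,730.00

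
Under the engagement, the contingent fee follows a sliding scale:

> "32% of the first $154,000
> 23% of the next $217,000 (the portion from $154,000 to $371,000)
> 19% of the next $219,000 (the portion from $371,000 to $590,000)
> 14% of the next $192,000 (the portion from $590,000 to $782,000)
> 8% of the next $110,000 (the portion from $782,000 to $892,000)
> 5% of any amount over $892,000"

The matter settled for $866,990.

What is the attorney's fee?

$174,479.20

First $154,000 at 32% = $49,280.00
Next $217,000 at 23% = $49,910.00
Next $219,000 at 19% = $41,610.00
Next $192,000 at 14% = $26,880.00
Remaining $84,990 at 8% = $6,799.20
Fee: $49,280.00 + $49,910.00 + $41,610.00 + $26,880.00 + $6,799.20 = $174,479.20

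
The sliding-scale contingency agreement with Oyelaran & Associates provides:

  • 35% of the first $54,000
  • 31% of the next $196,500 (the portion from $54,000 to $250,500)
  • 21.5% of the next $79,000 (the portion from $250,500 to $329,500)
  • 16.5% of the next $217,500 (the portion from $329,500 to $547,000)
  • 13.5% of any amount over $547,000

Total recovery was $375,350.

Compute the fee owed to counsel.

$104,365.25

First $54,000 at 35% = $18,900.00
Next $196,500 at 31% = $60,915.00
Next $79,000 at 21.5% = $16,985.00
Remaining $45,850 at 16.5% = $7,565.25
Fee: $18,900.00 + $60,915.00 + $16,985.00 + $7,565.25 = $104,365.25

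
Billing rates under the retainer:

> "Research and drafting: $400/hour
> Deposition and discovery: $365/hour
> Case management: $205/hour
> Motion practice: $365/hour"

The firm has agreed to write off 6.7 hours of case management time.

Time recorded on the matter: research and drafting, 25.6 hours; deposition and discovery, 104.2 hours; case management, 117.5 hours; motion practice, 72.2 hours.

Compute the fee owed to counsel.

$97,340.00

Research and drafting: 25.6 × $400 = $10,240.00
Deposition and discovery: 104.2 × $365 = $38,033.00
Case management: 117.5 × $205 = $24,087.50
Motion practice: 72.2 × $365 = $26,353.00
Subtotal: $98,713.50
Write-off: 6.7 × $205 = $1,373.50
Total: $98,713.50 − $1,373.50 = $97,340.00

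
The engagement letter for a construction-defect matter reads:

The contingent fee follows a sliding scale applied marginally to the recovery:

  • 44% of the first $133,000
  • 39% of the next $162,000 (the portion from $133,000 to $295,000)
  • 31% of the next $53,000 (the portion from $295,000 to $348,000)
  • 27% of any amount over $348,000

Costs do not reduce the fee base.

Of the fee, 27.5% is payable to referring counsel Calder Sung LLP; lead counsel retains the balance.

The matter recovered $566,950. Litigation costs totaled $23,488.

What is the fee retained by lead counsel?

$143,003.71

Fee base is the gross recovery, $566,950; costs are reimbursed separately.
First $133,000 at 44% = $58,520.00
Next $162,000 at 39% = $63,180.00
Next $53,000 at 31% = $16,430.00
Remaining $218,950 at 27% = $59,116.50
Fee: $58,520.00 + $63,180.00 + $16,430.00 + $59,116.50 = $197,246.50
Referral share: 27.5% of $197,246.50 = $54,242.79; lead counsel retains $197,246.50 − $54,242.79 = $143,003.71.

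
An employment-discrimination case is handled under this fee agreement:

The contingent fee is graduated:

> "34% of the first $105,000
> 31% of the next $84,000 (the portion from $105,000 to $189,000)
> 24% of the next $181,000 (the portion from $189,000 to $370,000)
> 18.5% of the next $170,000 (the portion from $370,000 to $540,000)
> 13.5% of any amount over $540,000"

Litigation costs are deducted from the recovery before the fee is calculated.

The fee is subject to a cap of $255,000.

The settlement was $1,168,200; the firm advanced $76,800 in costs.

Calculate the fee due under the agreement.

$211,069.00

Fee base (net of costs): $1,168,200 − $76,800 = $1,091,400
First $105,000 at 34% = $35,700.00
Next $84,000 at 31% = $26,040.00
Next $181,000 at 24% = $43,440.00
Next $170,000 at 18.5% = $31,450.00
Remaining $551,400 at 13.5% = $74,439.00
Fee: $35,700.00 + $26,040.00 + $43,440.00 + $31,450.00 + $74,439.00 = $211,069.00
$211,069.00 is under the $255,000 cap.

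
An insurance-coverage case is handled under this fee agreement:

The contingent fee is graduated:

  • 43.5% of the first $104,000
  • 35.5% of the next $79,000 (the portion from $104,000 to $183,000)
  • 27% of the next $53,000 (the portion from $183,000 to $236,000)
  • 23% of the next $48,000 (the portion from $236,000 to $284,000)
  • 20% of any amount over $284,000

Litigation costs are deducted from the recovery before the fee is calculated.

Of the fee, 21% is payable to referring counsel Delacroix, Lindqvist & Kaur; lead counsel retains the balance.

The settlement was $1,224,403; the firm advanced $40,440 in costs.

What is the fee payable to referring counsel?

Fee base (net of costs): $1,224,403 − $40,440 = $1,183,963
First $104,000 at 43.5% = $45,240.00
Next $79,000 at 35.5% = $28,045.00
Next $53,000 at 27% = $14,310.00
Next $48,000 at 23% = $11,040.00
Remaining $899,963 at 20% = $179,992.60
Fee: $45,240.00 + $28,045.00 + $14,310.00 + $11,040.00 + $179,992.60 = $278,627.60
Referral share: 21% of $278,627.60 = $58,511.80; lead counsel retains $278,627.60 − $58,511.80 = $220,115.80.

$58,511.80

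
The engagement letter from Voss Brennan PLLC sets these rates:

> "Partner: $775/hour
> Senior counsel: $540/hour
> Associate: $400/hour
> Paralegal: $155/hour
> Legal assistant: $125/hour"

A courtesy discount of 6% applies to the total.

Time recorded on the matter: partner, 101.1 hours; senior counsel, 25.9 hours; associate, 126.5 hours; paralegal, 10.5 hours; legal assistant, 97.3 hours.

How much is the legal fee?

$147,324.79

Partner: 101.1 × $775 = $78,352.50
Senior counsel: 25.9 × $540 = $13,986.00
Associate: 126.5 × $400 = $50,600.00
Paralegal: 10.5 × $155 = $1,627.50
Legal assistant: 97.3 × $125 = $12,162.50
Subtotal: $156,728.50
Less 6% discount: −$9,403.71
Total: $156,728.50 − $9,403.71 = $147,324.79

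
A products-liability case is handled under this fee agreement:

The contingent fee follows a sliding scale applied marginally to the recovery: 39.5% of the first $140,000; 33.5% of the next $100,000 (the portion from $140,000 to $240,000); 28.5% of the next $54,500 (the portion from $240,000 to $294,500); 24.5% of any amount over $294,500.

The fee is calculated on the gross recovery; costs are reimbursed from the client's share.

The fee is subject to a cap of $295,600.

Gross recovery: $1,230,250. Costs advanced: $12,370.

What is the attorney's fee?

$295,600.00

Fee base is the gross recovery, $1,230,250; costs are reimbursed separately.
First $140,000 at 39.5% = $55,300.00
Next $100,000 at 33.5% = $33,500.00
Next $54,500 at 28.5% = $15,532.50
Remaining $935,750 at 24.5% = $229,258.75
Fee: $55,300.00 + $33,500.00 + $15,532.50 + $229,258.75 = $333,591.25
$333,591.25 exceeds the $295,600 cap, so the fee is capped at $295,600.00.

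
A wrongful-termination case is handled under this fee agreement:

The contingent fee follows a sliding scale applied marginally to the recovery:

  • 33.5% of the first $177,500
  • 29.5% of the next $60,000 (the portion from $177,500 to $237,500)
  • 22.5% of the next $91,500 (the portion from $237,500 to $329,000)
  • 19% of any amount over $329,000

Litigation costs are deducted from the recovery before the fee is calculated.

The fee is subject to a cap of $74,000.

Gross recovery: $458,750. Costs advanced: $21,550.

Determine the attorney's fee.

$74,000.00

Fee base (net of costs): $458,750 − $21,550 = $437,200
First $177,500 at 33.5% = $59,462.50
Next $60,000 at 29.5% = $17,700.00
Next $91,500 at 22.5% = $20,587.50
Remaining $108,200 at 19% = $20,558.00
Fee: $59,462.50 + $17,700.00 + $20,587.50 + $20,558.00 = $118,308.00
$118,308.00 exceeds the $74,000 cap, so the fee is capped at $74,000.00.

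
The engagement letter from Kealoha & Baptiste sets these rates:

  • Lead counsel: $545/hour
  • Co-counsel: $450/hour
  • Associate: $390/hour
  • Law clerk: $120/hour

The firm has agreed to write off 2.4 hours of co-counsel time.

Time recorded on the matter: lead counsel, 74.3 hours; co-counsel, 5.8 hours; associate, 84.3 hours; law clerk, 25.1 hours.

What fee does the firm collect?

Lead counsel: 74.3 × $545 = $40,493.50
Co-counsel: 5.8 × $450 = $2,610.00
Associate: 84.3 × $390 = $32,877.00
Law clerk: 25.1 × $120 = $3,012.00
Subtotal: $78,992.50
Write-off: 2.4 × $450 = $1,080.00
Total: $78,992.50 − $1,080.00 = $77,912.50

$77,912.50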